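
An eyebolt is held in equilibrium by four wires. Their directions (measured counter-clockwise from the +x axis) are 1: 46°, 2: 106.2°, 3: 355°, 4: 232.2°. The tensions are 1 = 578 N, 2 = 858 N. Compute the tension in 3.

Resolve: ΣF_x = 578 cos 46° + 858 cos 106.2° + T_3 cos 355° + T_4 cos 232.2° = 0.
        ΣF_y = 578 sin 46° + 858 sin 106.2° + T_3 sin 355° + T_4 sin 232.2° = 0.
The known terms sum to (162.1, 1240) N, so 0.9962 T_3 − 0.6129 T_4 = -162.1 and -0.0872 T_3 − 0.7902 T_4 = -1240.
Solving simultaneously: T_3 = 751.5 N, T_4 = 1486 N.

T_3 ≈ 752 N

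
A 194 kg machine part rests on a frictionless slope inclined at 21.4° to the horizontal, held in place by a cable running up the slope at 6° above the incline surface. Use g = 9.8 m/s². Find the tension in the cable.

T ≈ 698 N

Take axes along and perpendicular to the incline. Weight components: W sin 21.4° = 693.7 N down-slope, W cos 21.4° = 1770 N into the surface.
Along incline: T cos 6° = W sin 21.4° → T = 697.5 N.
Perpendicular: N = W cos 21.4° − T sin 6° = 1697 N.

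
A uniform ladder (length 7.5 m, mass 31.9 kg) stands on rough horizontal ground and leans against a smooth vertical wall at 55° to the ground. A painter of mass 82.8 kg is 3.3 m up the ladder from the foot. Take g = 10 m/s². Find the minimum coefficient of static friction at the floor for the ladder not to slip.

ΣF_y = 0: N_floor = 31.9×10 + 82.8×10 = 1147 N.
Torques about the foot: N_wall · 7.5 sin 55° = 31.9×10×3.75 cos 55° + 82.8×10×3.3 cos 55° → N_wall = 366.78 N.
ΣF_x = 0: f_floor = N_wall = 366.78 N.
μ_min = f_floor / N_floor = 366.78 / 1147 = 0.3198.

μ_min ≈ 0.320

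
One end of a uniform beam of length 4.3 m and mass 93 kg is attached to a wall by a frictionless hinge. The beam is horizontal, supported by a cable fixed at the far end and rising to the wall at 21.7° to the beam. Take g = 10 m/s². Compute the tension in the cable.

T ≈ 1260 N

Take torques about the hinge: T sin 21.7° · 4.3 = 93×10×2.15 = 1999.5 N·m.
So T = 1999.5 / (0.3697 × 4.3) = 1257.6 N.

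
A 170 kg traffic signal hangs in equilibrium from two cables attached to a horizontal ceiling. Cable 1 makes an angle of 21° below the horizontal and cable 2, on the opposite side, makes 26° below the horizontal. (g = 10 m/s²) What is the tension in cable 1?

T_1 ≈ 2090 N

Weight W = 170 × 10 = 1700 N acts straight down.
Horizontal: T_1 cos 21° = T_2 cos 26°  →  T_2 = 1.039 T_1.
Vertical: T_1 sin 21° + T_2 sin 26° = 1700.
Substituting the horizontal relation into the vertical equation gives 0.8137 T_1 = 1700, so T_1 = 2089 N.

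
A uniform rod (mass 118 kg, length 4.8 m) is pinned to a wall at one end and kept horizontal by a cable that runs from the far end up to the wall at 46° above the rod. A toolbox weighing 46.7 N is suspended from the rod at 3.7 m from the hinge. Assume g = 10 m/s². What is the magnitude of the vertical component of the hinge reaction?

|H_y| ≈ 601 N

Take torques about the hinge: T sin 46° · 4.8 = 118×10×2.4 + 46.7×3.7 = 3004.8 N·m.
So T = 3004.8 / (0.7193 × 4.8) = 870.24 N.
ΣF_y = 0: H_y = (118×10 + 46.7) − T sin 46° = 1226.7 − 626 = 600.7 N.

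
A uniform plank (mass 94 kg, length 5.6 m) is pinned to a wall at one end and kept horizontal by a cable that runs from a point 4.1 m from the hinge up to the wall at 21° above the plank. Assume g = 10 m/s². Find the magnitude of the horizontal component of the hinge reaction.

H_x ≈ 1670 N

Take torques about the hinge: T sin 21° · 4.1 = 94×10×2.8 = 2632 N·m.
So T = 2632 / (0.3584 × 4.1) = 1791.3 N.
ΣF_x = 0: H_x = T cos 21° = 1672.3 N.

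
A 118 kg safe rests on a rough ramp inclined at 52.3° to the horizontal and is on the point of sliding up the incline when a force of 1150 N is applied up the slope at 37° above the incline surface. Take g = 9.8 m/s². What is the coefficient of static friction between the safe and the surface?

μ ≈ 0.229

On the verge of sliding up the incline, friction is at its maximum μN and acts down the slope.
Perpendicular to incline: N = W cos 52.3° − P sin 37° = 707.2 − 692.1 = 15.08 N.
Along incline: P cos 37° − μN = W sin 52.3° → μ = −(W sin 52.3° − P cos 37°) / N = 0.2294.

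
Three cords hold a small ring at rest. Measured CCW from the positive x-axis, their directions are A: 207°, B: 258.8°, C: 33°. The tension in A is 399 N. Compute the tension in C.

T_C ≈ 437 N

Resolve: ΣF_x = 399 cos 207° + T_B cos 258.8° + T_C cos 33° = 0.
        ΣF_y = 399 sin 207° + T_B sin 258.8° + T_C sin 33° = 0.
The known terms sum to (-355.5, -181.1) N, so -0.1942 T_B + 0.8387 T_C = 355.5 and -0.9810 T_B + 0.5446 T_C = 181.1.
Solving simultaneously: T_B = 58.18 N, T_C = 437.4 N.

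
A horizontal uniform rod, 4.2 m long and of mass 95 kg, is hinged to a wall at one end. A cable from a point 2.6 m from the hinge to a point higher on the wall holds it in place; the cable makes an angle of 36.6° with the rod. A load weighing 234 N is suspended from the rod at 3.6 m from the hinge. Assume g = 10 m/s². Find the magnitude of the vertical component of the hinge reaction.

|H_y| ≈ 92.7 N

Take torques about the hinge: T sin 36.6° · 2.6 = 95×10×2.1 + 234×3.6 = 2837.4 N·m.
So T = 2837.4 / (0.5962 × 2.6) = 1830.4 N.
ΣF_y = 0: H_y = (95×10 + 234) − T sin 36.6° = 1184 − 1091.3 = 92.692 N.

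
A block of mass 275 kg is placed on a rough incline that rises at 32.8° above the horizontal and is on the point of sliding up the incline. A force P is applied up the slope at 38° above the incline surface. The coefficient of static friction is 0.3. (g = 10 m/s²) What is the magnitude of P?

P ≈ 2240 N

On the verge of sliding up the incline, friction equals μN and acts down the slope.
Perpendicular: N + P sin 38° = W cos 32.8° = 2312 N.
Along incline: P cos 38° = W sin 32.8° + μN  with W sin 32.8° = 1490 N.
Solving the pair for P and N: P = 2244 N, N = 929.8 N (and f = μN = 278.9 N).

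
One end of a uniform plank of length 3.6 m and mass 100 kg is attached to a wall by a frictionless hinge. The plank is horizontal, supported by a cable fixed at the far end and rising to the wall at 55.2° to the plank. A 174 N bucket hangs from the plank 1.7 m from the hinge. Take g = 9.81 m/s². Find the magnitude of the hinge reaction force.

Take torques about the hinge: T sin 55.2° · 3.6 = 100×9.81×1.8 + 174×1.7 = 2061.6 N·m.
So T = 2061.6 / (0.8211 × 3.6) = 697.4 N.
ΣF_x = 0: H_x = T cos 55.2° = 398.01 N.
ΣF_y = 0: H_y = (100×9.81 + 174) − T sin 55.2° = 1155 − 572.67 = 582.33 N.
|H| = √(H_x² + H_y²) = √((398.01)² + (582.33)²) = 705.36 N.

|H| ≈ 705 N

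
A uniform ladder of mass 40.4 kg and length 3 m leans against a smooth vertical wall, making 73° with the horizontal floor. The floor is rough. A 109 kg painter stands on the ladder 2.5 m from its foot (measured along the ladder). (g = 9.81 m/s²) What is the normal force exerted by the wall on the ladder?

N_wall ≈ 333 N

Torques about the foot: N_wall · 3 sin 73° = 40.4×9.81×1.5 cos 73° + 109×9.81×2.5 cos 73° → N_wall = 333.01 N.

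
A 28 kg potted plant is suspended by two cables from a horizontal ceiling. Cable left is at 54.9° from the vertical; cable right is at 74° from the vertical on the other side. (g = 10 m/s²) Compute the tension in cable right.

Angles from the horizontal: cable left is 90° − 54.9° = 35.1°, cable right is 90° − 74° = 16°.
Weight W = 28 × 10 = 280 N acts straight down.
Horizontal: T_left cos 35.1° = T_right cos 16°  →  T_left = 1.175 T_right.
Vertical: T_left sin 35.1° + T_right sin 16° = 280.
Substituting the horizontal relation into the vertical equation gives 0.9512 T_right = 280, so T_right = 294.4 N.

T_right ≈ 294 N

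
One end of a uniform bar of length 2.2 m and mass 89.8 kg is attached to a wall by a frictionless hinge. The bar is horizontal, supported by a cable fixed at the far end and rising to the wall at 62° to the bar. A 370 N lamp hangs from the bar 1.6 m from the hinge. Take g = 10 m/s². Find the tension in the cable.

T ≈ 813 N

Take torques about the hinge: T sin 62° · 2.2 = 89.8×10×1.1 + 370×1.6 = 1579.8 N·m.
So T = 1579.8 / (0.8829 × 2.2) = 813.29 N.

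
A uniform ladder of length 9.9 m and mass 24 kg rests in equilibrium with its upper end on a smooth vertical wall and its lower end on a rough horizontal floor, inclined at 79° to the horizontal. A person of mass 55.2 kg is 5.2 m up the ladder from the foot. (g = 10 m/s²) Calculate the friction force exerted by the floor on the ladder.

f ≈ 79.7 N

Torques about the foot: N_wall · 9.9 sin 79° = 24×10×4.95 cos 79° + 55.2×10×5.2 cos 79° → N_wall = 79.684 N.
ΣF_x = 0: f_floor = N_wall = 79.684 N.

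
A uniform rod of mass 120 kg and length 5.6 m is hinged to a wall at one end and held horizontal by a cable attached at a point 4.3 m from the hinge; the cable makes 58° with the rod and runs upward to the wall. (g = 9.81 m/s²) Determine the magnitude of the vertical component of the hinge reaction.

|H_y| ≈ 411 N

Take torques about the hinge: T sin 58° · 4.3 = 120×9.81×2.8 = 3296.2 N·m.
So T = 3296.2 / (0.8480 × 4.3) = 903.9 N.
ΣF_y = 0: H_y = (120×9.81) − T sin 58° = 1177.2 − 766.55 = 410.65 N.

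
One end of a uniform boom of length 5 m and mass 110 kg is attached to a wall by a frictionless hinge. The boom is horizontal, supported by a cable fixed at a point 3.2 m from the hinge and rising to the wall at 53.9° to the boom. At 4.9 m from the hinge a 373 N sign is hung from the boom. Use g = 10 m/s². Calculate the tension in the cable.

T ≈ 1770 N

Take torques about the hinge: T sin 53.9° · 3.2 = 110×10×2.5 + 373×4.9 = 4577.7 N·m.
So T = 4577.7 / (0.8080 × 3.2) = 1770.5 N.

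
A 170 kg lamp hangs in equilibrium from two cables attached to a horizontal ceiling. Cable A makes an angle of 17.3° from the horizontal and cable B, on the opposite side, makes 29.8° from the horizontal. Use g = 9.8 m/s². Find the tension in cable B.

T_B ≈ 2170 N

Weight W = 170 × 9.8 = 1666 N acts straight down.
Horizontal: T_A cos 17.3° = T_B cos 29.8°  →  T_A = 0.9089 T_B.
Vertical: T_A sin 17.3° + T_B sin 29.8° = 1666.
Substituting the horizontal relation into the vertical equation gives 0.7673 T_B = 1666, so T_B = 2171 N.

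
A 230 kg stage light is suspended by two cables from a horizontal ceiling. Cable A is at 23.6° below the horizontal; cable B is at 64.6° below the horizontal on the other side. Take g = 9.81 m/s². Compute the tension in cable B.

T_B ≈ 2070 N

Weight W = 230 × 9.81 = 2256 N acts straight down.
Horizontal: T_A cos 23.6° = T_B cos 64.6°  →  T_A = 0.4681 T_B.
Vertical: T_A sin 23.6° + T_B sin 64.6° = 2256.
Substituting the horizontal relation into the vertical equation gives 1.091 T_B = 2256, so T_B = 2069 N.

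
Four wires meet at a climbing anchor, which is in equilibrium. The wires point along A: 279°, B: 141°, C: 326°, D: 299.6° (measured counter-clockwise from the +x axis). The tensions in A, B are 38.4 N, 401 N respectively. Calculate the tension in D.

Resolve: ΣF_x = 38.4 cos 279° + 401 cos 141° + T_C cos 326° + T_D cos 299.6° = 0.
        ΣF_y = 38.4 sin 279° + 401 sin 141° + T_C sin 326° + T_D sin 299.6° = 0.
The known terms sum to (-305.6, 214.4) N, so 0.8290 T_C + 0.4939 T_D = 305.6 and -0.5592 T_C − 0.8695 T_D = -214.4.
Solving simultaneously: T_C = 359.5 N, T_D = 15.44 N.

T_D ≈ 15.4 N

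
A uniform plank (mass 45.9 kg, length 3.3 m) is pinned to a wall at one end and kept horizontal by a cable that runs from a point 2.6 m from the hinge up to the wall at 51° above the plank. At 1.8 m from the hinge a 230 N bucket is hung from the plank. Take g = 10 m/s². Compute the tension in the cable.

Take torques about the hinge: T sin 51° · 2.6 = 45.9×10×1.65 + 230×1.8 = 1171.3 N·m.
So T = 1171.3 / (0.7771 × 2.6) = 579.71 N.

T ≈ 580 N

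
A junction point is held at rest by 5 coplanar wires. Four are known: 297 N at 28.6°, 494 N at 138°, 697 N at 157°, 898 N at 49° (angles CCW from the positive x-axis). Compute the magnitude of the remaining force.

Sum the known components: ΣF_x = -158.8 N, ΣF_y = 1423 N.
For equilibrium the remaining force must supply (−ΣF_x, −ΣF_y) = (158.8, -1423) N.
Magnitude = √((158.8)² + (-1423)²) = 1432 N; direction = atan2(-1423, 158.8) = 276.4°.

F ≈ 1430 N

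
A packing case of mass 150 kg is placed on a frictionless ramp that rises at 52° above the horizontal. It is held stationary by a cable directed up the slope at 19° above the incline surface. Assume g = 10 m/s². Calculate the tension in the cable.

T ≈ 1250 N

Take axes along and perpendicular to the incline. Weight components: W sin 52° = 1182 N down-slope, W cos 52° = 923.5 N into the surface.
Along incline: T cos 19° = W sin 52° → T = 1250 N.
Perpendicular: N = W cos 52° − T sin 19° = 516.5 N.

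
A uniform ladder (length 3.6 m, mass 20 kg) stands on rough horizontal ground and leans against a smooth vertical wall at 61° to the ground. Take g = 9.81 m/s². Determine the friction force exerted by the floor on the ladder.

Torques about the foot: N_wall · 3.6 sin 61° = 20×9.81×1.8 cos 61° → N_wall = 54.378 N.
ΣF_x = 0: f_floor = N_wall = 54.378 N.

f ≈ 54.4 N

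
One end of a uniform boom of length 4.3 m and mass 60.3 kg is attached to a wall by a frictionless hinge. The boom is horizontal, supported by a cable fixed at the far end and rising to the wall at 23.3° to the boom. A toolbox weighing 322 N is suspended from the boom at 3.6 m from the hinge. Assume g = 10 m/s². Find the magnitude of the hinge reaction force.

Take torques about the hinge: T sin 23.3° · 4.3 = 60.3×10×2.15 + 322×3.6 = 2455.7 N·m.
So T = 2455.7 / (0.3955 × 4.3) = 1443.8 N.
ΣF_x = 0: H_x = T cos 23.3° = 1326 N.
ΣF_y = 0: H_y = (60.3×10 + 322) − T sin 23.3° = 925 − 571.08 = 353.92 N.
|H| = √(H_x² + H_y²) = √((1326)² + (353.92)²) = 1372.5 N.

|H| ≈ 1370 N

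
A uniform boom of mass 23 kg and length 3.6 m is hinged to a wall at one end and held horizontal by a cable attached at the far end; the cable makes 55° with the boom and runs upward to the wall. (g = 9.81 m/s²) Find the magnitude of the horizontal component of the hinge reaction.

H_x ≈ 79 N

Take torques about the hinge: T sin 55° · 3.6 = 23×9.81×1.8 = 406.13 N·m.
So T = 406.13 / (0.8192 × 3.6) = 137.72 N.
ΣF_x = 0: H_x = T cos 55° = 78.994 N.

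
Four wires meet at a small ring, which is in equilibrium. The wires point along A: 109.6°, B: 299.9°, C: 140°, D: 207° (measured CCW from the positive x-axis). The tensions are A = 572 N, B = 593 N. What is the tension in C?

T_C ≈ 27.2 N

Resolve: ΣF_x = 572 cos 109.6° + 593 cos 299.9° + T_C cos 140° + T_D cos 207° = 0.
        ΣF_y = 572 sin 109.6° + 593 sin 299.9° + T_C sin 140° + T_D sin 207° = 0.
The known terms sum to (103.7, 24.79) N, so -0.7660 T_C − 0.8910 T_D = -103.7 and 0.6428 T_C − 0.4540 T_D = -24.79.
Solving simultaneously: T_C = 27.16 N, T_D = 93.06 N.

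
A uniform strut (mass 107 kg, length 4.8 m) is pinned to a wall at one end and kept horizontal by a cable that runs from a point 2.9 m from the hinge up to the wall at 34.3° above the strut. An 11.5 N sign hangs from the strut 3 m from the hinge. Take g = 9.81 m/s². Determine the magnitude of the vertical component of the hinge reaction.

Take torques about the hinge: T sin 34.3° · 2.9 = 107×9.81×2.4 + 11.5×3 = 2553.7 N·m.
So T = 2553.7 / (0.5635 × 2.9) = 1562.6 N.
ΣF_y = 0: H_y = (107×9.81 + 11.5) − T sin 34.3° = 1061.2 − 880.59 = 180.58 N.

|H_y| ≈ 181 N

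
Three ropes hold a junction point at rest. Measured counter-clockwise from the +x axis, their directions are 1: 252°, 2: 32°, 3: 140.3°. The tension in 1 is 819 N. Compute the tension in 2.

Resolve: ΣF_x = 819 cos 252° + T_2 cos 32° + T_3 cos 140.3° = 0.
        ΣF_y = 819 sin 252° + T_2 sin 32° + T_3 sin 140.3° = 0.
The known terms sum to (-253.1, -778.9) N, so 0.8480 T_2 − 0.7694 T_3 = 253.1 and 0.5299 T_2 + 0.6388 T_3 = 778.9.
Solving simultaneously: T_2 = 801.5 N, T_3 = 554.5 N.

T_2 ≈ 801 N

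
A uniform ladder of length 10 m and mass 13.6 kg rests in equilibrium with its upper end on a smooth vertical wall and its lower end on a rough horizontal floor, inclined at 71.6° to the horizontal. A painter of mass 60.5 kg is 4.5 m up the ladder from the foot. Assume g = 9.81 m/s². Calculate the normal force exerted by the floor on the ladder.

ΣF_y = 0: N_floor = 13.6×9.81 + 60.5×9.81 = 726.92 N.

N_floor ≈ 727 N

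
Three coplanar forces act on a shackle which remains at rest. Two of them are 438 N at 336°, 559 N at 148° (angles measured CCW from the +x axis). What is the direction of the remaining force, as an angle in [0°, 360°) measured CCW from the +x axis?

Sum the known components: ΣF_x = -73.93 N, ΣF_y = 118.1 N.
For equilibrium the remaining force must supply (−ΣF_x, −ΣF_y) = (73.93, -118.1) N.
Magnitude = √((73.93)² + (-118.1)²) = 139.3 N; direction = atan2(-118.1, 73.93) = 302.1°.

θ ≈ 302°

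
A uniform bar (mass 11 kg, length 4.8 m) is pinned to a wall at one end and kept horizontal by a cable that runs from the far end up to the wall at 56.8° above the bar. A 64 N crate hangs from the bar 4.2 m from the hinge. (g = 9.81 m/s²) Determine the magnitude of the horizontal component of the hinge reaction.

H_x ≈ 72 N

Take torques about the hinge: T sin 56.8° · 4.8 = 11×9.81×2.4 + 64×4.2 = 527.78 N·m.
So T = 527.78 / (0.8368 × 4.8) = 131.4 N.
ΣF_x = 0: H_x = T cos 56.8° = 71.953 N.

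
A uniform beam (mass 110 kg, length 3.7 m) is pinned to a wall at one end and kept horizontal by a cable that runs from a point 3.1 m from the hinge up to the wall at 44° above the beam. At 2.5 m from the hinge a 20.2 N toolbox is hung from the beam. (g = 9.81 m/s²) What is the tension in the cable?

T ≈ 950 N

Take torques about the hinge: T sin 44° · 3.1 = 110×9.81×1.85 + 20.2×2.5 = 2046.8 N·m.
So T = 2046.8 / (0.6947 × 3.1) = 950.5 N.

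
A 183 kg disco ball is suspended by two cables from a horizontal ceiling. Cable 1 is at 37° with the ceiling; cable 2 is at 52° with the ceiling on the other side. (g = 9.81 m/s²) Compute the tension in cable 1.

T_1 ≈ 1110 N

Weight W = 183 × 9.81 = 1795 N acts straight down.
Horizontal: T_1 cos 37° = T_2 cos 52°  →  T_2 = 1.297 T_1.
Vertical: T_1 sin 37° + T_2 sin 52° = 1795.
Substituting the horizontal relation into the vertical equation gives 1.624 T_1 = 1795, so T_1 = 1105 N.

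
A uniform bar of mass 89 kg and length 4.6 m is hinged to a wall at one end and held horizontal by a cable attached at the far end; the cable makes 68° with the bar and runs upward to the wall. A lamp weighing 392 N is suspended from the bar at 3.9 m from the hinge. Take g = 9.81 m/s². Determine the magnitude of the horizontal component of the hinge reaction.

Take torques about the hinge: T sin 68° · 4.6 = 89×9.81×2.3 + 392×3.9 = 3536.9 N·m.
So T = 3536.9 / (0.9272 × 4.6) = 829.28 N.
ΣF_x = 0: H_x = T cos 68° = 310.65 N.

H_x ≈ 311 N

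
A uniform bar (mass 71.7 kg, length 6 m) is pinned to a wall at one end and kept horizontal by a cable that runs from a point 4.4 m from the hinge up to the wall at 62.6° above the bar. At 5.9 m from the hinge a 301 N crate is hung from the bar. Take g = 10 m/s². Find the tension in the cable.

Take torques about the hinge: T sin 62.6° · 4.4 = 71.7×10×3 + 301×5.9 = 3926.9 N·m.
So T = 3926.9 / (0.8878 × 4.4) = 1005.3 N.

T ≈ 1010 N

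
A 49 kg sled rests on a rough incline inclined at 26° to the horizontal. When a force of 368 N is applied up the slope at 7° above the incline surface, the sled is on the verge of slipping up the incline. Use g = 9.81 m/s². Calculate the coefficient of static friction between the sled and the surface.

On the verge of sliding up the incline, friction is at its maximum μN and acts down the slope.
Perpendicular to incline: N = W cos 26° − P sin 7° = 432 − 44.85 = 387.2 N.
Along incline: P cos 7° − μN = W sin 26° → μ = −(W sin 26° − P cos 7°) / N = 0.3991.

μ ≈ 0.399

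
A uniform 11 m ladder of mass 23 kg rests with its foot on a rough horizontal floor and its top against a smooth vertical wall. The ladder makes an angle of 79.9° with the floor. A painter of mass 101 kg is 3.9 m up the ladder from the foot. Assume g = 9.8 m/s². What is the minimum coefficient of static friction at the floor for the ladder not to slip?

ΣF_y = 0: N_floor = 23×9.8 + 101×9.8 = 1215.2 N.
Torques about the foot: N_wall · 11 sin 79.9° = 23×9.8×5.5 cos 79.9° + 101×9.8×3.9 cos 79.9° → N_wall = 82.585 N.
ΣF_x = 0: f_floor = N_wall = 82.585 N.
μ_min = f_floor / N_floor = 82.585 / 1215.2 = 0.06796.

μ_min ≈ 0.0680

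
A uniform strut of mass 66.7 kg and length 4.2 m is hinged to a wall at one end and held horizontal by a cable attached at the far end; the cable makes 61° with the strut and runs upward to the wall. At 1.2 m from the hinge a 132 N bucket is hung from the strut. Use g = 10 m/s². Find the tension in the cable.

Take torques about the hinge: T sin 61° · 4.2 = 66.7×10×2.1 + 132×1.2 = 1559.1 N·m.
So T = 1559.1 / (0.8746 × 4.2) = 424.43 N.

T ≈ 424 N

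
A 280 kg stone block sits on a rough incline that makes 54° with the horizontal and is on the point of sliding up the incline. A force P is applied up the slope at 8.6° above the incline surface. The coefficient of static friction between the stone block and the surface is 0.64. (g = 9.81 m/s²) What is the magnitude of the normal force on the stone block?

N ≈ 1170 N

On the verge of sliding up the incline, friction equals μN and acts down the slope.
Perpendicular: N + P sin 8.6° = W cos 54° = 1615 N.
Along incline: P cos 8.6° = W sin 54° + μN  with W sin 54° = 2222 N.
Solving the pair for P and N: P = 3002 N, N = 1166 N (and f = μN = 746 N).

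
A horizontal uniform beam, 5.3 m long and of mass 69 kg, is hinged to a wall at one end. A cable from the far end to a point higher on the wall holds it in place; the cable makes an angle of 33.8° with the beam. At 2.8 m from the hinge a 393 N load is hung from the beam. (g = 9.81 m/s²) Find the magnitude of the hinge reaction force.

Take torques about the hinge: T sin 33.8° · 5.3 = 69×9.81×2.65 + 393×2.8 = 2894.2 N·m.
So T = 2894.2 / (0.5563 × 5.3) = 981.61 N.
ΣF_x = 0: H_x = T cos 33.8° = 815.71 N.
ΣF_y = 0: H_y = (69×9.81 + 393) − T sin 33.8° = 1069.9 − 546.07 = 523.82 N.
|H| = √(H_x² + H_y²) = √((815.71)² + (523.82)²) = 969.42 N.

|H| ≈ 969 N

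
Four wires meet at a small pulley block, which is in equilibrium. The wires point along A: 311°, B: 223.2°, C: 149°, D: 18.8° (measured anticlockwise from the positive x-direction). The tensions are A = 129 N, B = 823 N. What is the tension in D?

Resolve: ΣF_x = 129 cos 311° + 823 cos 223.2° + T_C cos 149° + T_D cos 18.8° = 0.
        ΣF_y = 129 sin 311° + 823 sin 223.2° + T_C sin 149° + T_D sin 18.8° = 0.
The known terms sum to (-515.3, -660.7) N, so -0.8572 T_C + 0.9466 T_D = 515.3 and 0.5150 T_C + 0.3223 T_D = 660.7.
Solving simultaneously: T_C = 601.5 N, T_D = 1089 N.

T_D ≈ 1090 N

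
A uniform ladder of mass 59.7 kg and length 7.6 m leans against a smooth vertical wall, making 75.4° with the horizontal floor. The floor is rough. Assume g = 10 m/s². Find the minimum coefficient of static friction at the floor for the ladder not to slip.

μ_min ≈ 0.130

ΣF_y = 0: N_floor = 59.7×10 = 597 N.
Torques about the foot: N_wall · 7.6 sin 75.4° = 59.7×10×3.8 cos 75.4° → N_wall = 77.753 N.
ΣF_x = 0: f_floor = N_wall = 77.753 N.
μ_min = f_floor / N_floor = 77.753 / 597 = 0.1302.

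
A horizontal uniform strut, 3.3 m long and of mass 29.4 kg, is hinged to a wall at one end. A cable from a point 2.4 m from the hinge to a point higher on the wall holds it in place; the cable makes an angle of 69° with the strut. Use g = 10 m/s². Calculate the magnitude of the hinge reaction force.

|H| ≈ 120 N

Take torques about the hinge: T sin 69° · 2.4 = 29.4×10×1.65 = 485.1 N·m.
So T = 485.1 / (0.9336 × 2.4) = 216.51 N.
ΣF_x = 0: H_x = T cos 69° = 77.589 N.
ΣF_y = 0: H_y = (29.4×10) − T sin 69° = 294 − 202.12 = 91.875 N.
|H| = √(H_x² + H_y²) = √((77.589)² + (91.875)²) = 120.25 N.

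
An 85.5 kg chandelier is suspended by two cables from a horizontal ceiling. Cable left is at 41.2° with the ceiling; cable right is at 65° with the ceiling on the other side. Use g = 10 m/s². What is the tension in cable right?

T_right ≈ 670 N

Weight W = 85.5 × 10 = 855 N acts straight down.
Horizontal: T_left cos 41.2° = T_right cos 65°  →  T_left = 0.5617 T_right.
Vertical: T_left sin 41.2° + T_right sin 65° = 855.
Substituting the horizontal relation into the vertical equation gives 1.276 T_right = 855, so T_right = 669.9 N.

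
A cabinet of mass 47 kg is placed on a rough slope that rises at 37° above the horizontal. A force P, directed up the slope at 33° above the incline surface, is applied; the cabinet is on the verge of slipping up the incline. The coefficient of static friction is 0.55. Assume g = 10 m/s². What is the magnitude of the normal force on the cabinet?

N ≈ 141 N

On the verge of sliding up the incline, friction equals μN and acts down the slope.
Perpendicular: N + P sin 33° = W cos 37° = 375.4 N.
Along incline: P cos 33° = W sin 37° + μN  with W sin 37° = 282.9 N.
Solving the pair for P and N: P = 429.9 N, N = 141.2 N (and f = μN = 77.68 N).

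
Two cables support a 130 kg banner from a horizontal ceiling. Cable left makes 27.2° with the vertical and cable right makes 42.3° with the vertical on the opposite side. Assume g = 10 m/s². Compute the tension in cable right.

T_right ≈ 634 N

Angles from the horizontal: cable left is 90° − 27.2° = 62.8°, cable right is 90° − 42.3° = 47.7°.
Weight W = 130 × 10 = 1300 N acts straight down.
Horizontal: T_left cos 62.8° = T_right cos 47.7°  →  T_left = 1.472 T_right.
Vertical: T_left sin 62.8° + T_right sin 47.7° = 1300.
Substituting the horizontal relation into the vertical equation gives 2.049 T_right = 1300, so T_right = 634.4 N.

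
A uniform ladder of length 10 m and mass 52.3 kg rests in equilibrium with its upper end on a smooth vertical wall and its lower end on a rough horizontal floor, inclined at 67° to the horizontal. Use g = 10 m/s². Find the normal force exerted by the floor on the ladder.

ΣF_y = 0: N_floor = 52.3×10 = 523 N.

N_floor ≈ 523 N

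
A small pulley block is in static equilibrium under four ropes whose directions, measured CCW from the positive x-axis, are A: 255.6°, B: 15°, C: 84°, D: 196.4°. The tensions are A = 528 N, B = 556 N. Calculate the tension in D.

T_D ≈ 478 N

Resolve: ΣF_x = 528 cos 255.6° + 556 cos 15° + T_C cos 84° + T_D cos 196.4° = 0.
        ΣF_y = 528 sin 255.6° + 556 sin 15° + T_C sin 84° + T_D sin 196.4° = 0.
The known terms sum to (405.7, -367.5) N, so 0.1045 T_C − 0.9593 T_D = -405.7 and 0.9945 T_C − 0.2823 T_D = 367.5.
Solving simultaneously: T_C = 505.2 N, T_D = 478 N.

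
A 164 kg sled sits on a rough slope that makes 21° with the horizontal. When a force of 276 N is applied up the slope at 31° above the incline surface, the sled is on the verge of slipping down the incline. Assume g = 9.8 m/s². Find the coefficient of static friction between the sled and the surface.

On the verge of sliding down the incline, friction is at its maximum μN and acts up the slope.
Perpendicular to incline: N = W cos 21° − P sin 31° = 1500 − 142.2 = 1358 N.
Along incline: P cos 31° + μN = W sin 21° → μ = (W sin 21° − P cos 31°) / N = 0.2499.

μ ≈ 0.250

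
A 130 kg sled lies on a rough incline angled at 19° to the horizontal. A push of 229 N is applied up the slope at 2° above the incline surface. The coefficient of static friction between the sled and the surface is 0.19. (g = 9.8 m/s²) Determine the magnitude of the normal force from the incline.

N ≈ 1200 N

Axes along / perpendicular to the incline. W sin 19° = 414.8 N down-slope; W cos 19° = 1205 N into the surface.
Perpendicular: N = W cos 19° − P sin 2° = 1205 − 7.992 = 1197 N.
Along incline: P cos 2° + f = W sin 19° (friction acts up-slope) → f = 414.8 − 228.9 = 185.9 N.
|f| = 185.9 N ≤ μN = 227.4 N, so the sled is indeed static.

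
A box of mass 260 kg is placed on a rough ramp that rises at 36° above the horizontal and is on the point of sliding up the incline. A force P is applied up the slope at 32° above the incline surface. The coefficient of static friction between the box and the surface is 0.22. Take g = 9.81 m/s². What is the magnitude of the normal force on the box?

On the verge of sliding up the incline, friction equals μN and acts down the slope.
Perpendicular: N + P sin 32° = W cos 36° = 2063 N.
Along incline: P cos 32° = W sin 36° + μN  with W sin 36° = 1499 N.
Solving the pair for P and N: P = 2025 N, N = 990.5 N (and f = μN = 217.9 N).

N ≈ 991 N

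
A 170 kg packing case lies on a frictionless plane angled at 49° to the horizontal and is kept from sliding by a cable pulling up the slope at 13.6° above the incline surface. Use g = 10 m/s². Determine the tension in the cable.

Take axes along and perpendicular to the incline. Weight components: W sin 49° = 1283 N down-slope, W cos 49° = 1115 N into the surface.
Along incline: T cos 13.6° = W sin 49° → T = 1320 N.
Perpendicular: N = W cos 49° − T sin 13.6° = 804.9 N.

T ≈ 1320 N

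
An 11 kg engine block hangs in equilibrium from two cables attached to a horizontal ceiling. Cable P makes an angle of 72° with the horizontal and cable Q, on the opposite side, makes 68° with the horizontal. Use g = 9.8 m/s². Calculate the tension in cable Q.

T_Q ≈ 51.8 N

Weight W = 11 × 9.8 = 107.8 N acts straight down.
Horizontal: T_P cos 72° = T_Q cos 68°  →  T_P = 1.212 T_Q.
Vertical: T_P sin 72° + T_Q sin 68° = 107.8.
Substituting the horizontal relation into the vertical equation gives 2.08 T_Q = 107.8, so T_Q = 51.82 N.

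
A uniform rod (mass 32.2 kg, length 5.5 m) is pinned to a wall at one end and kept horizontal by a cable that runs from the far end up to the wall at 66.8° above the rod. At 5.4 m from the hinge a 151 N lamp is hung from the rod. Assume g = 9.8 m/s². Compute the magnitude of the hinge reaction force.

Take torques about the hinge: T sin 66.8° · 5.5 = 32.2×9.8×2.75 + 151×5.4 = 1683.2 N·m.
So T = 1683.2 / (0.9191 × 5.5) = 332.96 N.
ΣF_x = 0: H_x = T cos 66.8° = 131.17 N.
ΣF_y = 0: H_y = (32.2×9.8 + 151) − T sin 66.8° = 466.56 − 306.03 = 160.53 N.
|H| = √(H_x² + H_y²) = √((131.17)² + (160.53)²) = 207.3 N.

|H| ≈ 207 N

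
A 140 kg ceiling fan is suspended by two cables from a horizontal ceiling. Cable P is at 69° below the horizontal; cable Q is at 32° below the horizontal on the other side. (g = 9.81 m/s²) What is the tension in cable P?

Weight W = 140 × 9.81 = 1373 N acts straight down.
Horizontal: T_P cos 69° = T_Q cos 32°  →  T_Q = 0.4226 T_P.
Vertical: T_P sin 69° + T_Q sin 32° = 1373.
Substituting the horizontal relation into the vertical equation gives 1.158 T_P = 1373, so T_P = 1187 N.

T_P ≈ 1190 N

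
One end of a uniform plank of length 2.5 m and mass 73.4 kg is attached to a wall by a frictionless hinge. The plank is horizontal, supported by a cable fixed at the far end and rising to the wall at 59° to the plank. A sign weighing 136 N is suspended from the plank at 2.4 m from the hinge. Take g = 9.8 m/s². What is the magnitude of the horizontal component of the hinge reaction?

H_x ≈ 295 N

Take torques about the hinge: T sin 59° · 2.5 = 73.4×9.8×1.25 + 136×2.4 = 1225.6 N·m.
So T = 1225.6 / (0.8572 × 2.5) = 571.91 N.
ΣF_x = 0: H_x = T cos 59° = 294.55 N.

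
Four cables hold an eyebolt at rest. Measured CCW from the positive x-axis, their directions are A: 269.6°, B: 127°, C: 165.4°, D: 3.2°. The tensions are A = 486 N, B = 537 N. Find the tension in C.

Resolve: ΣF_x = 486 cos 269.6° + 537 cos 127° + T_C cos 165.4° + T_D cos 3.2° = 0.
        ΣF_y = 486 sin 269.6° + 537 sin 127° + T_C sin 165.4° + T_D sin 3.2° = 0.
The known terms sum to (-326.6, -57.12) N, so -0.9677 T_C + 0.9984 T_D = 326.6 and 0.2521 T_C + 0.0558 T_D = 57.12.
Solving simultaneously: T_C = 126.9 N, T_D = 450.1 N.

T_C ≈ 127 N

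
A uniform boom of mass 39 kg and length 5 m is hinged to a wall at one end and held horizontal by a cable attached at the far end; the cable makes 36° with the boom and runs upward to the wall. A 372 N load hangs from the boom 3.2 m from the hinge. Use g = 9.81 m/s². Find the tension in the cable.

Take torques about the hinge: T sin 36° · 5 = 39×9.81×2.5 + 372×3.2 = 2146.9 N·m.
So T = 2146.9 / (0.5878 × 5) = 730.5 N.

T ≈ 730 N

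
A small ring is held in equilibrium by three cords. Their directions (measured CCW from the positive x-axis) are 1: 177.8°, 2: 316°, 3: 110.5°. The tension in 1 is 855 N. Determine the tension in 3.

T_3 ≈ 1320 N

Resolve: ΣF_x = 855 cos 177.8° + T_2 cos 316° + T_3 cos 110.5° = 0.
        ΣF_y = 855 sin 177.8° + T_2 sin 316° + T_3 sin 110.5° = 0.
The known terms sum to (-854.4, 32.82) N, so 0.7193 T_2 − 0.3502 T_3 = 854.4 and -0.6947 T_2 + 0.9367 T_3 = -32.82.
Solving simultaneously: T_2 = 1832 N, T_3 = 1324 N.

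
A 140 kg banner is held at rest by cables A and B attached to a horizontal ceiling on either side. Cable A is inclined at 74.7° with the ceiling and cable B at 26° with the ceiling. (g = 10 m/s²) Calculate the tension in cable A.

T_A ≈ 1280 N

Weight W = 140 × 10 = 1400 N acts straight down.
Horizontal: T_A cos 74.7° = T_B cos 26°  →  T_B = 0.2936 T_A.
Vertical: T_A sin 74.7° + T_B sin 26° = 1400.
Substituting the horizontal relation into the vertical equation gives 1.093 T_A = 1400, so T_A = 1281 N.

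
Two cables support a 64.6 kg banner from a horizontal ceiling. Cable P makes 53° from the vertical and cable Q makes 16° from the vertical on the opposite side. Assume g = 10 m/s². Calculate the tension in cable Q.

T_Q ≈ 553 N

Angles from the horizontal: cable P is 90° − 53° = 37°, cable Q is 90° − 16° = 74°.
Weight W = 64.6 × 10 = 646 N acts straight down.
Horizontal: T_P cos 37° = T_Q cos 74°  →  T_P = 0.3451 T_Q.
Vertical: T_P sin 37° + T_Q sin 74° = 646.
Substituting the horizontal relation into the vertical equation gives 1.169 T_Q = 646, so T_Q = 552.6 N.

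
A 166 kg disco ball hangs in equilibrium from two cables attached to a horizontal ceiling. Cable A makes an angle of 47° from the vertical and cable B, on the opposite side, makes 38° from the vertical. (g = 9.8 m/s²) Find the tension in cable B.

T_B ≈ 1190 N

Angles from the horizontal: cable A is 90° − 47° = 43°, cable B is 90° − 38° = 52°.
Weight W = 166 × 9.8 = 1627 N acts straight down.
Horizontal: T_A cos 43° = T_B cos 52°  →  T_A = 0.8418 T_B.
Vertical: T_A sin 43° + T_B sin 52° = 1627.
Substituting the horizontal relation into the vertical equation gives 1.362 T_B = 1627, so T_B = 1194 N.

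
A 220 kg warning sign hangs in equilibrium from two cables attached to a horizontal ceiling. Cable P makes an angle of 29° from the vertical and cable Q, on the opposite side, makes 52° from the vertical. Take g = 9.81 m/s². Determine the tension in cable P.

T_P ≈ 1720 N

Angles from the horizontal: cable P is 90° − 29° = 61°, cable Q is 90° − 52° = 38°.
Weight W = 220 × 9.81 = 2158 N acts straight down.
Horizontal: T_P cos 61° = T_Q cos 38°  →  T_Q = 0.6152 T_P.
Vertical: T_P sin 61° + T_Q sin 38° = 2158.
Substituting the horizontal relation into the vertical equation gives 1.253 T_P = 2158, so T_P = 1722 N.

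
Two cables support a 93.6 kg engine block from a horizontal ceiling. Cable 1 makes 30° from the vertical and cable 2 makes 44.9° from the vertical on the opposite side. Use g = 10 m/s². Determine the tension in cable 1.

Angles from the horizontal: cable 1 is 90° − 30° = 60°, cable 2 is 90° − 44.9° = 45.1°.
Weight W = 93.6 × 10 = 936 N acts straight down.
Horizontal: T_1 cos 60° = T_2 cos 45.1°  →  T_2 = 0.7083 T_1.
Vertical: T_1 sin 60° + T_2 sin 45.1° = 936.
Substituting the horizontal relation into the vertical equation gives 1.368 T_1 = 936, so T_1 = 684.3 N.

T_1 ≈ 684 N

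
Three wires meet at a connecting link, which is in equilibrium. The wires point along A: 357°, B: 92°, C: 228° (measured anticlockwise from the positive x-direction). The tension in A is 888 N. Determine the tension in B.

T_B ≈ 993 N

Resolve: ΣF_x = 888 cos 357° + T_B cos 92° + T_C cos 228° = 0.
        ΣF_y = 888 sin 357° + T_B sin 92° + T_C sin 228° = 0.
The known terms sum to (886.8, -46.47) N, so -0.0349 T_B − 0.6691 T_C = -886.8 and 0.9994 T_B − 0.7431 T_C = 46.47.
Solving simultaneously: T_B = 993.4 N, T_C = 1273 N.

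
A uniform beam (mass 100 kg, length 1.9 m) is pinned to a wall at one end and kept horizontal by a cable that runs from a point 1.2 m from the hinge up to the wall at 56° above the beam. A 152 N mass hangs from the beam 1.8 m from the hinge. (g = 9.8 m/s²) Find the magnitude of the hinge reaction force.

|H| ≈ 689 N

Take torques about the hinge: T sin 56° · 1.2 = 100×9.8×0.95 + 152×1.8 = 1204.6 N·m.
So T = 1204.6 / (0.8290 × 1.2) = 1210.8 N.
ΣF_x = 0: H_x = T cos 56° = 677.09 N.
ΣF_y = 0: H_y = (100×9.8 + 152) − T sin 56° = 1132 − 1003.8 = 128.17 N.
|H| = √(H_x² + H_y²) = √((677.09)² + (128.17)²) = 689.12 N.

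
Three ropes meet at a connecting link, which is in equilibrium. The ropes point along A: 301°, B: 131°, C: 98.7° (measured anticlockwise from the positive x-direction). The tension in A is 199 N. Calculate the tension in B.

Resolve: ΣF_x = 199 cos 301° + T_B cos 131° + T_C cos 98.7° = 0.
        ΣF_y = 199 sin 301° + T_B sin 131° + T_C sin 98.7° = 0.
The known terms sum to (102.5, -170.6) N, so -0.6561 T_B − 0.1513 T_C = -102.5 and 0.7547 T_B + 0.9885 T_C = 170.6.
Solving simultaneously: T_B = 141.3 N, T_C = 64.67 N.

T_B ≈ 141 N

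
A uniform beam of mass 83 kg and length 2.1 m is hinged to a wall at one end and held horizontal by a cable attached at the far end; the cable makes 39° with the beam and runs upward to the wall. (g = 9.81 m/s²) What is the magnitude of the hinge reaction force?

|H| ≈ 647 N

Take torques about the hinge: T sin 39° · 2.1 = 83×9.81×1.05 = 854.94 N·m.
So T = 854.94 / (0.6293 × 2.1) = 646.91 N.
ΣF_x = 0: H_x = T cos 39° = 502.75 N.
ΣF_y = 0: H_y = (83×9.81) − T sin 39° = 814.23 − 407.11 = 407.12 N.
|H| = √(H_x² + H_y²) = √((502.75)² + (407.12)²) = 646.91 N.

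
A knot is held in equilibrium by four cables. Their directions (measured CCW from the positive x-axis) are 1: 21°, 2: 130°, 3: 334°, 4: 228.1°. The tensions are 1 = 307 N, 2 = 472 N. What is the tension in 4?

T_4 ≈ 433 N

Resolve: ΣF_x = 307 cos 21° + 472 cos 130° + T_3 cos 334° + T_4 cos 228.1° = 0.
        ΣF_y = 307 sin 21° + 472 sin 130° + T_3 sin 334° + T_4 sin 228.1° = 0.
The known terms sum to (-16.79, 471.6) N, so 0.8988 T_3 − 0.6678 T_4 = 16.79 and -0.4384 T_3 − 0.7443 T_4 = -471.6.
Solving simultaneously: T_3 = 340.5 N, T_4 = 433.1 N.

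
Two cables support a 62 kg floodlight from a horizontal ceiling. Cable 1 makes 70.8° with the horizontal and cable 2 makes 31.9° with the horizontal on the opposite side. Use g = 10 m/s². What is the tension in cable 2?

T_2 ≈ 209 N

Weight W = 62 × 10 = 620 N acts straight down.
Horizontal: T_1 cos 70.8° = T_2 cos 31.9°  →  T_1 = 2.582 T_2.
Vertical: T_1 sin 70.8° + T_2 sin 31.9° = 620.
Substituting the horizontal relation into the vertical equation gives 2.966 T_2 = 620, so T_2 = 209 N.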